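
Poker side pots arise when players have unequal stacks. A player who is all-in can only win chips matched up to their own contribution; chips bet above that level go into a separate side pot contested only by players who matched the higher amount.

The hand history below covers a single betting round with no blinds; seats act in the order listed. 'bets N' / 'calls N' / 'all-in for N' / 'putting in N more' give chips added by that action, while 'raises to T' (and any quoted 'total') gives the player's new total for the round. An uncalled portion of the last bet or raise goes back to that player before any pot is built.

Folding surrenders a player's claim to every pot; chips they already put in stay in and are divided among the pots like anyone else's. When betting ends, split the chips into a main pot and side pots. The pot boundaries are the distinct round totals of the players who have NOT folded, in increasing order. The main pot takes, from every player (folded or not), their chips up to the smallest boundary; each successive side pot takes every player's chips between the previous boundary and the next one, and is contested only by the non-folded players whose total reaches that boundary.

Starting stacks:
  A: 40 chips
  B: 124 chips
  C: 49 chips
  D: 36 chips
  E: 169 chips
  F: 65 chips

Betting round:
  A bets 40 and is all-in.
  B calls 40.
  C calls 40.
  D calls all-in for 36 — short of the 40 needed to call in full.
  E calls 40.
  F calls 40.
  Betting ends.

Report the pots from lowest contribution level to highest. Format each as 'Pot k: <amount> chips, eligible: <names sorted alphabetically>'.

Contributions: A=40, B=40, C=40, D=36, E=40, F=40
Pot levels (distinct totals of non-folded players): 36, 40
Layer 1-36: 36 each from A, B, C, D, E, F = 36*6 = 216 chips; eligible A, B, C, D, E, F
Layer 37-40: 4 each from A, B, C, E, F = 4*5 = 20 chips; eligible A, B, C, E, F

Pot 1: 216 chips, eligible: A, B, C, D, E, F
Pot 2: 20 chips, eligible: A, B, C, E, F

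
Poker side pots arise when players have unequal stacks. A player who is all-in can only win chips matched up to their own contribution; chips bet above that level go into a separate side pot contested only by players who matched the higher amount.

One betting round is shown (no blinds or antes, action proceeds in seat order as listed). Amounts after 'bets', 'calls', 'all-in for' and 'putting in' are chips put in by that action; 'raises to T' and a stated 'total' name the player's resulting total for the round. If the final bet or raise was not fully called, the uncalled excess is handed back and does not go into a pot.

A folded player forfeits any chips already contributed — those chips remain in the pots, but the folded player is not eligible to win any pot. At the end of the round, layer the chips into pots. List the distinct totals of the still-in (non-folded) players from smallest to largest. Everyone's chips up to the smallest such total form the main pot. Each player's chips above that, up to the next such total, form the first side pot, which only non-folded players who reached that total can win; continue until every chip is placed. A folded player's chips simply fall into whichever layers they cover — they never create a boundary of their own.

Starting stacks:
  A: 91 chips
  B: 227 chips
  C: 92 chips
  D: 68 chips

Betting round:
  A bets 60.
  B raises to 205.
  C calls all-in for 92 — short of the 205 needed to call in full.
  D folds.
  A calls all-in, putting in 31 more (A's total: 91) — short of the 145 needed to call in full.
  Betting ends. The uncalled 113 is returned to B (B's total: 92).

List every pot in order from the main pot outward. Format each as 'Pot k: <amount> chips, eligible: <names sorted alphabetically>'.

Pot 1: 273 chips, eligible: A, B, C
Pot 2: 2 chips, eligible: B, C

Derivation:
Contributions (after 113 returned to B): A=91, B=92, C=92
Folded: D
Pot levels (distinct totals of non-folded players): 91, 92
Layer 1-91: 91 each from A, B, C = 91*3 = 273 chips; eligible A, B, C
Layer 92-92: 1 each from B, C = 1*2 = 2 chips; eligible B, C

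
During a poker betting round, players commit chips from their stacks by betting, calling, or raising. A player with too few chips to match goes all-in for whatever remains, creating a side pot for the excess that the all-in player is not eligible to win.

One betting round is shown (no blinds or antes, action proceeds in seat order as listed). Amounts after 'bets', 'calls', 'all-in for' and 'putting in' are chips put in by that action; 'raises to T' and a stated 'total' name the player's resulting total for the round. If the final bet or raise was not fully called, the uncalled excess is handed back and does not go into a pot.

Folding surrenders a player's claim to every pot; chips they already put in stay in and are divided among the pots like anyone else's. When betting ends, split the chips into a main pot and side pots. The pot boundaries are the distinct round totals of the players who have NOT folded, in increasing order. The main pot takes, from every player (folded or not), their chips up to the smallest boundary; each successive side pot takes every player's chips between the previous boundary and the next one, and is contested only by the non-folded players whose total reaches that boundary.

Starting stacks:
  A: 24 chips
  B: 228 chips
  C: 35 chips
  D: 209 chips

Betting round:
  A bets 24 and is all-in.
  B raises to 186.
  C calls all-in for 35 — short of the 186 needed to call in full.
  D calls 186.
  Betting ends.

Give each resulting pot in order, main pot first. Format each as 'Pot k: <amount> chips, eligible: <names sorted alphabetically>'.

Pot 1: 96 chips, eligible: A, B, C, D
Pot 2: 33 chips, eligible: B, C, D
Pot 3: 302 chips, eligible: B, D

Derivation:
Contributions: A=24, B=186, C=35, D=186
Pot levels (distinct totals of non-folded players): 24, 35, 186
Layer 1-24: 24 each from A, B, C, D = 24*4 = 96 chips; eligible A, B, C, D
Layer 25-35: 11 each from B, C, D = 11*3 = 33 chips; eligible B, C, D
Layer 36-186: 151 each from B, D = 151*2 = 302 chips; eligible B, D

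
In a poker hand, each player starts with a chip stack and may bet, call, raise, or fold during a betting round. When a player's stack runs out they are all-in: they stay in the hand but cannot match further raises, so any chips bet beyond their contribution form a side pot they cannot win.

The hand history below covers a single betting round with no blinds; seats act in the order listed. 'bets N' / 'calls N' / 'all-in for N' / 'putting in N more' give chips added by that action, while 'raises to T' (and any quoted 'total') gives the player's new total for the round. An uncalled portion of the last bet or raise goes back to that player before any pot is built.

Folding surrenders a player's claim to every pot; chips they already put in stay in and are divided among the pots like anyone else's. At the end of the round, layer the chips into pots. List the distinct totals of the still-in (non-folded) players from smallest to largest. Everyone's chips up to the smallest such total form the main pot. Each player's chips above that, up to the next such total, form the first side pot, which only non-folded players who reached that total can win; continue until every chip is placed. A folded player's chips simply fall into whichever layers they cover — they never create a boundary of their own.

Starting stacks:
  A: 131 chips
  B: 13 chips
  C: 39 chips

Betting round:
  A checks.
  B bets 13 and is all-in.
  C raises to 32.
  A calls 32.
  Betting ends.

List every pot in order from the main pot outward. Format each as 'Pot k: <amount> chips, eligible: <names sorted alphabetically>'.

Pot 1: 39 chips, eligible: A, B, C
Pot 2: 38 chips, eligible: A, C

Derivation:
Contributions: A=32, B=13, C=32
Pot levels (distinct totals of non-folded players): 13, 32
Layer 1-13: 13 each from A, B, C = 13*3 = 39 chips; eligible A, B, C
Layer 14-32: 19 each from A, C = 19*2 = 38 chips; eligible A, C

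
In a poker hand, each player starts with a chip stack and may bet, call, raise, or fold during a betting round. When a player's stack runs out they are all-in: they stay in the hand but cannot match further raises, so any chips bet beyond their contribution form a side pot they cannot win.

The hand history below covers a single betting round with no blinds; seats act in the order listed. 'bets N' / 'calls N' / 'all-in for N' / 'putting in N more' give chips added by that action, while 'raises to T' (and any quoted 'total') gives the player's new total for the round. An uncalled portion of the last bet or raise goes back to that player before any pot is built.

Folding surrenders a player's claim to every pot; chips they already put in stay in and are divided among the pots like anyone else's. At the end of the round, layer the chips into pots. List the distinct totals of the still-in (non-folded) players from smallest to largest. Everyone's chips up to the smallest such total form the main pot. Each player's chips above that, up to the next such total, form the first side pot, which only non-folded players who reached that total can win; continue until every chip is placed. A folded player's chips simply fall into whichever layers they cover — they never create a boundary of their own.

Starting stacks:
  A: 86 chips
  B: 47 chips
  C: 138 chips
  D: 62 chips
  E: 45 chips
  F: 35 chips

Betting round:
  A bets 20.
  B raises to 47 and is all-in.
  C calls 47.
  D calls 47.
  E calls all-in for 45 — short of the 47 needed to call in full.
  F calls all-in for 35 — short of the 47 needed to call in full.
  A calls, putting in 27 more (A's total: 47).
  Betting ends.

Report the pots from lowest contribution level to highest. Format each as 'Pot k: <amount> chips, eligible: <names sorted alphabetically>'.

Contributions: A=47, B=47, C=47, D=47, E=45, F=35
Pot levels (distinct totals of non-folded players): 35, 45, 47
Layer 1-35: 35 each from A, B, C, D, E, F = 35*6 = 210 chips; eligible A, B, C, D, E, F
Layer 36-45: 10 each from A, B, C, D, E = 10*5 = 50 chips; eligible A, B, C, D, E
Layer 46-47: 2 each from A, B, C, D = 2*4 = 8 chips; eligible A, B, C, D

Pot 1: 210 chips, eligible: A, B, C, D, E, F
Pot 2: 50 chips, eligible: A, B, C, D, E
Pot 3: 8 chips, eligible: A, B, C, D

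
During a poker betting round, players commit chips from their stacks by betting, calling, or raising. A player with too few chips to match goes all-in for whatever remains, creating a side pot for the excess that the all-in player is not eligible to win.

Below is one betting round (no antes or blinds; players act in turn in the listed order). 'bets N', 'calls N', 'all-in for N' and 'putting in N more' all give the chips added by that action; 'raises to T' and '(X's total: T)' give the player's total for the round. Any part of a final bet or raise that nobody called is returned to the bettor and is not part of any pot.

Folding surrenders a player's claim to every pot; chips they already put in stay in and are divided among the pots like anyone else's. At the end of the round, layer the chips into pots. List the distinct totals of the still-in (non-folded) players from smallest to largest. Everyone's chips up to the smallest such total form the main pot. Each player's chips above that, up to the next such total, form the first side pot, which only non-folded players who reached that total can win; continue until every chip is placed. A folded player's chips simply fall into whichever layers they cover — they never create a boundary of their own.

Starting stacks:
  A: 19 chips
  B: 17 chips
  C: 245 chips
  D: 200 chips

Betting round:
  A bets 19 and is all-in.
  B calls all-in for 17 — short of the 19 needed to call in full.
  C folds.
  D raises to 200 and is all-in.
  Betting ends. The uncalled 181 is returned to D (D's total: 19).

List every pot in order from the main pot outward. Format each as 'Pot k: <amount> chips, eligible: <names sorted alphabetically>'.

Pot 1: 51 chips, eligible: A, B, D
Pot 2: 4 chips, eligible: A, D

Derivation:
Contributions (after 181 returned to D): A=19, B=17, D=19
Folded: C
Pot levels (distinct totals of non-folded players): 17, 19
Layer 1-17: 17 each from A, B, D = 17*3 = 51 chips; eligible A, B, D
Layer 18-19: 2 each from A, D = 2*2 = 4 chips; eligible A, D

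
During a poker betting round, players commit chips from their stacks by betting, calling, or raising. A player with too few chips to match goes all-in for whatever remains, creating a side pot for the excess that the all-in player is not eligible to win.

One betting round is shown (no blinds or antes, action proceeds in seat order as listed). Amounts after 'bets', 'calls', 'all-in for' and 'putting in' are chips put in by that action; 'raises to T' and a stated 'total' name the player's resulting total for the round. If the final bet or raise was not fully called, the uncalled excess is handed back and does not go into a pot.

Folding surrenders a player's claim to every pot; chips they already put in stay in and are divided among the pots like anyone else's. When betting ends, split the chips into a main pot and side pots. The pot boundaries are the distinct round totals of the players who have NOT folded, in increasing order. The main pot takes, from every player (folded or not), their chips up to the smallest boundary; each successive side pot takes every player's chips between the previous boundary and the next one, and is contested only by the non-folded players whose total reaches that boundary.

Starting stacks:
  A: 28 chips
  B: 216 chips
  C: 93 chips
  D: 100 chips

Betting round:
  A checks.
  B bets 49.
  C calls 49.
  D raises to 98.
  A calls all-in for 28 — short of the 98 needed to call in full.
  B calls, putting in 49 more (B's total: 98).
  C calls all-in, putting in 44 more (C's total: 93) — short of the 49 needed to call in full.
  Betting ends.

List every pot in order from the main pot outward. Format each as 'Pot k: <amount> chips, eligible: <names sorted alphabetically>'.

Pot 1: 112 chips, eligible: A, B, C, D
Pot 2: 195 chips, eligible: B, C, D
Pot 3: 10 chips, eligible: B, D

Derivation:
Contributions: A=28, B=98, C=93, D=98
Pot levels (distinct totals of non-folded players): 28, 93, 98
Layer 1-28: 28 each from A, B, C, D = 28*4 = 112 chips; eligible A, B, C, D
Layer 29-93: 65 each from B, C, D = 65*3 = 195 chips; eligible B, C, D
Layer 94-98: 5 each from B, D = 5*2 = 10 chips; eligible B, D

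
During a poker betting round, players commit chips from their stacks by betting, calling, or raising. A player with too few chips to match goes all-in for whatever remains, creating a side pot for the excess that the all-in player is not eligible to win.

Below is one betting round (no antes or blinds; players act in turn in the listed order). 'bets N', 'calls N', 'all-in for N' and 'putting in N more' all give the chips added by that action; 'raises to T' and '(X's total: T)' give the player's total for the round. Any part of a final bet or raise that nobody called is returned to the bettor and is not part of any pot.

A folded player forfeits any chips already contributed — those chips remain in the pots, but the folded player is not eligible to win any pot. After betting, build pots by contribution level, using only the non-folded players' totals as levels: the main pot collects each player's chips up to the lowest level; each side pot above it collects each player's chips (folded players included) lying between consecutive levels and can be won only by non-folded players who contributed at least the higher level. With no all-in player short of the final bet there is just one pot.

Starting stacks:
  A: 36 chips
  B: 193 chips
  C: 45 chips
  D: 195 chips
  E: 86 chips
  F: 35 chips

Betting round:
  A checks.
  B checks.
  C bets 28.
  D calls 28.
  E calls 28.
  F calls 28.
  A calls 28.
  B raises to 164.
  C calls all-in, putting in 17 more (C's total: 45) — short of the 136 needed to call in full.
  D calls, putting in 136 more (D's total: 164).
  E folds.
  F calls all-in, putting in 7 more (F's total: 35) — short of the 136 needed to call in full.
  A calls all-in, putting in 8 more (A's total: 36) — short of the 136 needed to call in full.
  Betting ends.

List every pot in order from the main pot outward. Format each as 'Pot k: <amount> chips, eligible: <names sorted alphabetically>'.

Pot 1: 203 chips, eligible: A, B, C, D, F
Pot 2: 4 chips, eligible: A, B, C, D
Pot 3: 27 chips, eligible: B, C, D
Pot 4: 238 chips, eligible: B, D

Derivation:
Contributions: A=36, B=164, C=45, D=164, E=28, F=35
Folded: E
Pot levels (distinct totals of non-folded players): 35, 36, 45, 164
Layer 1-35: A 35 + B 35 + C 35 + D 35 + E 28 + F 35 = 203 chips; eligible A, B, C, D, F
Layer 36-36: 1 each from A, B, C, D = 1*4 = 4 chips; eligible A, B, C, D
Layer 37-45: 9 each from B, C, D = 9*3 = 27 chips; eligible B, C, D
Layer 46-164: 119 each from B, D = 119*2 = 238 chips; eligible B, D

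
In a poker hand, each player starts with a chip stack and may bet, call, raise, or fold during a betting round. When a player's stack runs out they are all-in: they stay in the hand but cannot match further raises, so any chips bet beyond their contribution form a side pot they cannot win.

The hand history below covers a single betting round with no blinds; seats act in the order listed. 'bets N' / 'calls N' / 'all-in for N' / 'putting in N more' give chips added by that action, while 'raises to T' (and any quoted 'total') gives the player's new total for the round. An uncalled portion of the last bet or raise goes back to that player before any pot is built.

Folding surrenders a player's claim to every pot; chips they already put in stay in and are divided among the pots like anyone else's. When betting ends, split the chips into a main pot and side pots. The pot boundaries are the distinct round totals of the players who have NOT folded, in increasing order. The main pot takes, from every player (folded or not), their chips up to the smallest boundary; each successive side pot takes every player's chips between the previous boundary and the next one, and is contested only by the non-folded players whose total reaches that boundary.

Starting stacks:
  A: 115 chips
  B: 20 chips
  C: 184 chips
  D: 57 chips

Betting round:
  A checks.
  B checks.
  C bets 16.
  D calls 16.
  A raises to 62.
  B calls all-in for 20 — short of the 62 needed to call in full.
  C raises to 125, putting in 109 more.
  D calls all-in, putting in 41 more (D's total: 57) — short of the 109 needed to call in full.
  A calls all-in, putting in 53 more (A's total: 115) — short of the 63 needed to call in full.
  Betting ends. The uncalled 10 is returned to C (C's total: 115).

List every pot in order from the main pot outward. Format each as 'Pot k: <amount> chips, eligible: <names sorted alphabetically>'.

Pot 1: 80 chips, eligible: A, B, C, D
Pot 2: 111 chips, eligible: A, C, D
Pot 3: 116 chips, eligible: A, C

Derivation:
Contributions (after 10 returned to C): A=115, B=20, C=115, D=57
Pot levels (distinct totals of non-folded players): 20, 57, 115
Layer 1-20: 20 each from A, B, C, D = 20*4 = 80 chips; eligible A, B, C, D
Layer 21-57: 37 each from A, C, D = 37*3 = 111 chips; eligible A, C, D
Layer 58-115: 58 each from A, C = 58*2 = 116 chips; eligible A, C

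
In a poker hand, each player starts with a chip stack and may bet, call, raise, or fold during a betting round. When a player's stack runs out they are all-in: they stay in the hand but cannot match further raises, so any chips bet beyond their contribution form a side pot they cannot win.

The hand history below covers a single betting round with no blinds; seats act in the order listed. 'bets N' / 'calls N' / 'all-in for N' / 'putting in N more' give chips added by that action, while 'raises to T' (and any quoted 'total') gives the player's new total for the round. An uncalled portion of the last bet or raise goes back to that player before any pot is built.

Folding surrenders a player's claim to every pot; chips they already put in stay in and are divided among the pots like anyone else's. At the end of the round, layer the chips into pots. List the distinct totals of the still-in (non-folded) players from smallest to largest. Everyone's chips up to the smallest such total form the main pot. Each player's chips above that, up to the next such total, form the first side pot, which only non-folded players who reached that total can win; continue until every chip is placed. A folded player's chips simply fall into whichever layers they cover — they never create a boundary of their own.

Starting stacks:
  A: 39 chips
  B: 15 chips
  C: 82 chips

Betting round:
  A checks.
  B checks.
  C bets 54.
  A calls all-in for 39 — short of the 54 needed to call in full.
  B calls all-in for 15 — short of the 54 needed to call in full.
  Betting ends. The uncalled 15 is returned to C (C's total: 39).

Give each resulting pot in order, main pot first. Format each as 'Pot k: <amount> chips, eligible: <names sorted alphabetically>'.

Contributions (after 15 returned to C): A=39, B=15, C=39
Pot levels (distinct totals of non-folded players): 15, 39
Layer 1-15: 15 each from A, B, C = 15*3 = 45 chips; eligible A, B, C
Layer 16-39: 24 each from A, C = 24*2 = 48 chips; eligible A, C

Pot 1: 45 chips, eligible: A, B, C
Pot 2: 48 chips, eligible: A, C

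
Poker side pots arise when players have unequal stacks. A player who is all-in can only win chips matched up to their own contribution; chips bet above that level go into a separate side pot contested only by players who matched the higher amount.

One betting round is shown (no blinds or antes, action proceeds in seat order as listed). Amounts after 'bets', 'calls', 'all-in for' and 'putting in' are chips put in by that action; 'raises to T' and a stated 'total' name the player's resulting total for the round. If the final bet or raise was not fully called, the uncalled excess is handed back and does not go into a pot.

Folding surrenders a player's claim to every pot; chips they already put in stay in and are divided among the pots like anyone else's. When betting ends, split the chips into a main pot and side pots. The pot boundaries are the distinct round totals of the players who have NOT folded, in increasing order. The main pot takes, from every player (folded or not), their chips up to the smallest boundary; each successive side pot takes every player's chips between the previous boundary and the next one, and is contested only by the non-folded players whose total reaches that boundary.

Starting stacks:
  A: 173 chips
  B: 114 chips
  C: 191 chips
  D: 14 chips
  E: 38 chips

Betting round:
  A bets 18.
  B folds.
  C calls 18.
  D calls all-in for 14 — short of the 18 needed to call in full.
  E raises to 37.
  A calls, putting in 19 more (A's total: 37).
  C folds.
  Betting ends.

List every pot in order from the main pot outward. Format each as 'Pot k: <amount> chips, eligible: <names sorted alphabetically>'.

Contributions: A=37, C=18, D=14, E=37
Folded: B, C
Pot levels (distinct totals of non-folded players): 14, 37
Layer 1-14: 14 each from A, C, D, E = 14*4 = 56 chips; eligible A, D, E
Layer 15-37: A 23 + C 4 + E 23 = 50 chips; eligible A, E

Pot 1: 56 chips, eligible: A, D, E
Pot 2: 50 chips, eligible: A, E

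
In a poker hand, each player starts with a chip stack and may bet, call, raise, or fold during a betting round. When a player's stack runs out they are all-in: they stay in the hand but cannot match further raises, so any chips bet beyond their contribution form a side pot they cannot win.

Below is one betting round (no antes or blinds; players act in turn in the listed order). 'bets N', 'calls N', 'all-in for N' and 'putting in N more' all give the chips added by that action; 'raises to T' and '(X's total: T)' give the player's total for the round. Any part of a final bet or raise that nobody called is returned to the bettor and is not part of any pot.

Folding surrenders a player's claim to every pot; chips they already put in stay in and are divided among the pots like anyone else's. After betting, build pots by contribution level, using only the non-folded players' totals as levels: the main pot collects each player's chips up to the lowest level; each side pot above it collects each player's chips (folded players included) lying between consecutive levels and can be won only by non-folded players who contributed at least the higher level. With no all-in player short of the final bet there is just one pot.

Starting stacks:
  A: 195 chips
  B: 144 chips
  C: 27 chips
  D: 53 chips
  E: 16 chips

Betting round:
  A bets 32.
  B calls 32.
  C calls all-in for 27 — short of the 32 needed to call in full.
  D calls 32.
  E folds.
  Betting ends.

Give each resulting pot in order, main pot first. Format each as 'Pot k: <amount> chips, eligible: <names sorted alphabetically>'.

Contributions: A=32, B=32, C=27, D=32
Folded: E
Pot levels (distinct totals of non-folded players): 27, 32
Layer 1-27: 27 each from A, B, C, D = 27*4 = 108 chips; eligible A, B, C, D
Layer 28-32: 5 each from A, B, D = 5*3 = 15 chips; eligible A, B, D

Pot 1: 108 chips, eligible: A, B, C, D
Pot 2: 15 chips, eligible: A, B, D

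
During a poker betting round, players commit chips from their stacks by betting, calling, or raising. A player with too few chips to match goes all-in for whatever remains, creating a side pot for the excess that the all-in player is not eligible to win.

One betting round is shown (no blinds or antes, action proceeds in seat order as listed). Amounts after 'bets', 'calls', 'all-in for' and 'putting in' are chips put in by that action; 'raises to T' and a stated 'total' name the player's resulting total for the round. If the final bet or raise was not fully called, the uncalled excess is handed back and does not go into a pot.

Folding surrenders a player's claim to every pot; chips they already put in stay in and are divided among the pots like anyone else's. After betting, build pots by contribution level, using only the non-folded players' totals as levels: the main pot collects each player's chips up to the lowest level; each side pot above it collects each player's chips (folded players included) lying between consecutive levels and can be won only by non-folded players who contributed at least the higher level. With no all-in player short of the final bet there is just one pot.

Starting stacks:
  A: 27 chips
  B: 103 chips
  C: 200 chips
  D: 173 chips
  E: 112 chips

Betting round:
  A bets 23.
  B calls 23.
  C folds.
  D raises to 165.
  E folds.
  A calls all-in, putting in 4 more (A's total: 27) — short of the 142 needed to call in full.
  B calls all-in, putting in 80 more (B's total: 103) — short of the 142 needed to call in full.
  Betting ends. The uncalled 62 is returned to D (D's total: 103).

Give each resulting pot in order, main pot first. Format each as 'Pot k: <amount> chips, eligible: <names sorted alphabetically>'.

Pot 1: 81 chips, eligible: A, B, D
Pot 2: 152 chips, eligible: B, D

Derivation:
Contributions (after 62 returned to D): A=27, B=103, D=103
Folded: C, E
Pot levels (distinct totals of non-folded players): 27, 103
Layer 1-27: 27 each from A, B, D = 27*3 = 81 chips; eligible A, B, D
Layer 28-103: 76 each from B, D = 76*2 = 152 chips; eligible B, D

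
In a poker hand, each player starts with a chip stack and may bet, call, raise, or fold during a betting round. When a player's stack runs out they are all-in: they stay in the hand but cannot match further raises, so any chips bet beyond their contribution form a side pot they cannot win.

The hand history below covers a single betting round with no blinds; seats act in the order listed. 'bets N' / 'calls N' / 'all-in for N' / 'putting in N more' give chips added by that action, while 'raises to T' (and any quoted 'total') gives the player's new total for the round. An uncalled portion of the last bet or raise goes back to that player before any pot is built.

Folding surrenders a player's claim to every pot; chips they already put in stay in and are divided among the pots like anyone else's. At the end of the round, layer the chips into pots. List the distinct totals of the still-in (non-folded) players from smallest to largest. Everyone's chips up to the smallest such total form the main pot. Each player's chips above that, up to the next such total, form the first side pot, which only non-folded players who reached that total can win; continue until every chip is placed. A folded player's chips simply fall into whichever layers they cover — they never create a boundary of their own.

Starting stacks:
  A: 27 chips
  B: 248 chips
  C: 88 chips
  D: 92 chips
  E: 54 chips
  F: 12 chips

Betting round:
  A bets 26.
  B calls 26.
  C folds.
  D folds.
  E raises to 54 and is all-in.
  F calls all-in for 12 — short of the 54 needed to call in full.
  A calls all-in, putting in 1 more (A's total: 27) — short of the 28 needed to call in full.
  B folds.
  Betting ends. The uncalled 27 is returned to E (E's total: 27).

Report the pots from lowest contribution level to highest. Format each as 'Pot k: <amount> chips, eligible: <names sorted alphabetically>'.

Contributions (after 27 returned to E): A=27, B=26, E=27, F=12
Folded: B, C, D
Pot levels (distinct totals of non-folded players): 12, 27
Layer 1-12: 12 each from A, B, E, F = 12*4 = 48 chips; eligible A, E, F
Layer 13-27: A 15 + B 14 + E 15 = 44 chips; eligible A, E

Pot 1: 48 chips, eligible: A, E, F
Pot 2: 44 chips, eligible: A, E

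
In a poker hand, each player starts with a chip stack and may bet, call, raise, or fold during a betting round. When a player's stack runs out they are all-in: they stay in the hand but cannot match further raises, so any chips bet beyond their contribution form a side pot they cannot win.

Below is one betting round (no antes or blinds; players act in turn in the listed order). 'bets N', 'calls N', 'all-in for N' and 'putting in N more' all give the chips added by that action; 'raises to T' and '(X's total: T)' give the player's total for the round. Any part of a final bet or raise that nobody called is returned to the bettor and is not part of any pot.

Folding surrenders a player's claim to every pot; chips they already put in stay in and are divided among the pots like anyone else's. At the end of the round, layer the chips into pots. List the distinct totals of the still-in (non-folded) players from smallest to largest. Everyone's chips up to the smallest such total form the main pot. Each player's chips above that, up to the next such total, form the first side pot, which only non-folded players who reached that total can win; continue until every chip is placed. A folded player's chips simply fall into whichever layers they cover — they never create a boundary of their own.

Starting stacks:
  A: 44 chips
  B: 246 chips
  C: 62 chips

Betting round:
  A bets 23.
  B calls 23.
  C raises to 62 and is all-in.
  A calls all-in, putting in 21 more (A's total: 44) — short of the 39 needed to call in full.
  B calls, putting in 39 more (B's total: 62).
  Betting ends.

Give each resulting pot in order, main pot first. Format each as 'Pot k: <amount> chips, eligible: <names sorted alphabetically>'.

Contributions: A=44, B=62, C=62
Pot levels (distinct totals of non-folded players): 44, 62
Layer 1-44: 44 each from A, B, C = 44*3 = 132 chips; eligible A, B, C
Layer 45-62: 18 each from B, C = 18*2 = 36 chips; eligible B, C

Pot 1: 132 chips, eligible: A, B, C
Pot 2: 36 chips, eligible: B, C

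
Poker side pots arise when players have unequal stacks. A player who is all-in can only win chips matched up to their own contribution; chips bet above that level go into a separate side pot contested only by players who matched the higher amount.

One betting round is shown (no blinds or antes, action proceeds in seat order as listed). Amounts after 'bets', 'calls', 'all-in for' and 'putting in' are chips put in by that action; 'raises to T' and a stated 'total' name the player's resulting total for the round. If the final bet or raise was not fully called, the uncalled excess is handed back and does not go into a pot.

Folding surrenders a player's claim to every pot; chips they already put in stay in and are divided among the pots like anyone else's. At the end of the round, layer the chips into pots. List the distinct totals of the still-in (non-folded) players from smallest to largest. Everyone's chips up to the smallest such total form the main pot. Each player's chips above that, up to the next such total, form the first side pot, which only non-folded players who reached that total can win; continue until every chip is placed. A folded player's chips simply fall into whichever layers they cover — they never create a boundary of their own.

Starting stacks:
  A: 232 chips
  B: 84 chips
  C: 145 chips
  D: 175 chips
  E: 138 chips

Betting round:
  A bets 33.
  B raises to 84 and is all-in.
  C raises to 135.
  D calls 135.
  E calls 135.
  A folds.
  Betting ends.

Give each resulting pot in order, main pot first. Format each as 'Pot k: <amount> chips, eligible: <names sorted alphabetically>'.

Contributions: A=33, B=84, C=135, D=135, E=135
Folded: A
Pot levels (distinct totals of non-folded players): 84, 135
Layer 1-84: A 33 + B 84 + C 84 + D 84 + E 84 = 369 chips; eligible B, C, D, E
Layer 85-135: 51 each from C, D, E = 51*3 = 153 chips; eligible C, D, E

Pot 1: 369 chips, eligible: B, C, D, E
Pot 2: 153 chips, eligible: C, D, E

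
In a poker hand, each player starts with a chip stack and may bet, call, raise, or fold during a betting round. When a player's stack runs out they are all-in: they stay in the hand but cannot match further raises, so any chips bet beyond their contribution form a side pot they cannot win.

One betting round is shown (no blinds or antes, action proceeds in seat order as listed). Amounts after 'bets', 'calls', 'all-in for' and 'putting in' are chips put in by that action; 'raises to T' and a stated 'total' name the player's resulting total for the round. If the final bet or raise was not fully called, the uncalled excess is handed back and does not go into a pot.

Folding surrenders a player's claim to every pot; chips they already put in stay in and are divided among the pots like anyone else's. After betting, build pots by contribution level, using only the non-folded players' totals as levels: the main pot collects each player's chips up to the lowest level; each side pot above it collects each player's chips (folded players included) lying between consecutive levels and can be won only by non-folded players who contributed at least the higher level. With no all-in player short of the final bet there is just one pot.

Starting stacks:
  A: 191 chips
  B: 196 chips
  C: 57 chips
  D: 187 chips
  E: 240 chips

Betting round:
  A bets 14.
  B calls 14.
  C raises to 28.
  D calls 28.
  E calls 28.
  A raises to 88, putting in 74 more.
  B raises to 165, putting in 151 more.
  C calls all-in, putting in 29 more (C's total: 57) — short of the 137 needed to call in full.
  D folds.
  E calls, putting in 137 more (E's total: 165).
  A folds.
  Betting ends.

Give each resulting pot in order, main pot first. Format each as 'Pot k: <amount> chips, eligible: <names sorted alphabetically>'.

Pot 1: 256 chips, eligible: B, C, E
Pot 2: 247 chips, eligible: B, E

Derivation:
Contributions: A=88, B=165, C=57, D=28, E=165
Folded: A, D
Pot levels (distinct totals of non-folded players): 57, 165
Layer 1-57: A 57 + B 57 + C 57 + D 28 + E 57 = 256 chips; eligible B, C, E
Layer 58-165: A 31 + B 108 + E 108 = 247 chips; eligible B, E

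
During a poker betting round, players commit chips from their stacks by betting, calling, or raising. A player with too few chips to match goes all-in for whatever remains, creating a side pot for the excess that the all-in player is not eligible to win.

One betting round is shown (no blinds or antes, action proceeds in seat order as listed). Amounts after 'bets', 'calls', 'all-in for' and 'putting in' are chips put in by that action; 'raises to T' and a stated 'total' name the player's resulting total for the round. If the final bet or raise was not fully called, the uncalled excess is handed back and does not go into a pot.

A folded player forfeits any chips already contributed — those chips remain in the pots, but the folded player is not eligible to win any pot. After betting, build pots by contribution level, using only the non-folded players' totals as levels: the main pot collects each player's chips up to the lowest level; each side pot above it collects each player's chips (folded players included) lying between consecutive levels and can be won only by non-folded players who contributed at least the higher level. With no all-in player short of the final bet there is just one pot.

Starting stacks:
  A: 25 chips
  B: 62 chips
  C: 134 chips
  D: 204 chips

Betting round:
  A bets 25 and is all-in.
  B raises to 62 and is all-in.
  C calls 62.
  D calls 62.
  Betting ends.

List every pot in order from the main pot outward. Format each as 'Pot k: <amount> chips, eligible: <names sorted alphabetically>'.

Contributions: A=25, B=62, C=62, D=62
Pot levels (distinct totals of non-folded players): 25, 62
Layer 1-25: 25 each from A, B, C, D = 25*4 = 100 chips; eligible A, B, C, D
Layer 26-62: 37 each from B, C, D = 37*3 = 111 chips; eligible B, C, D

Pot 1: 100 chips, eligible: A, B, C, D
Pot 2: 111 chips, eligible: B, C, D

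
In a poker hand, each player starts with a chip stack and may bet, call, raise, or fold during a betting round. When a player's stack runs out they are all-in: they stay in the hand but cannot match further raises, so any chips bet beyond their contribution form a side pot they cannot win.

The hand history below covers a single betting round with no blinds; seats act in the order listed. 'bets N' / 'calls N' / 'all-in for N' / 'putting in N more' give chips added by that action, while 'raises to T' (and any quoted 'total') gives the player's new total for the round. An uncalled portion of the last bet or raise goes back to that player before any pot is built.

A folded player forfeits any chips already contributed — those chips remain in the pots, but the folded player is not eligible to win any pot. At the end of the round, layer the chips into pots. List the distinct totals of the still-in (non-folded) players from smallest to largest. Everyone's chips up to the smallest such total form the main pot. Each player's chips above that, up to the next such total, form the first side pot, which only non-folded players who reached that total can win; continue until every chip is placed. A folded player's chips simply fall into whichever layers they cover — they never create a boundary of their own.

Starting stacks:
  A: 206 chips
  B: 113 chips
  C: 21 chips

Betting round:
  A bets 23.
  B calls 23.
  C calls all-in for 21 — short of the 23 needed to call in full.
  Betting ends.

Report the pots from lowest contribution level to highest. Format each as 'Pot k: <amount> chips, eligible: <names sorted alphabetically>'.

Pot 1: 63 chips, eligible: A, B, C
Pot 2: 4 chips, eligible: A, B

Derivation:
Contributions: A=23, B=23, C=21
Pot levels (distinct totals of non-folded players): 21, 23
Layer 1-21: 21 each from A, B, C = 21*3 = 63 chips; eligible A, B, C
Layer 22-23: 2 each from A, B = 2*2 = 4 chips; eligible A, B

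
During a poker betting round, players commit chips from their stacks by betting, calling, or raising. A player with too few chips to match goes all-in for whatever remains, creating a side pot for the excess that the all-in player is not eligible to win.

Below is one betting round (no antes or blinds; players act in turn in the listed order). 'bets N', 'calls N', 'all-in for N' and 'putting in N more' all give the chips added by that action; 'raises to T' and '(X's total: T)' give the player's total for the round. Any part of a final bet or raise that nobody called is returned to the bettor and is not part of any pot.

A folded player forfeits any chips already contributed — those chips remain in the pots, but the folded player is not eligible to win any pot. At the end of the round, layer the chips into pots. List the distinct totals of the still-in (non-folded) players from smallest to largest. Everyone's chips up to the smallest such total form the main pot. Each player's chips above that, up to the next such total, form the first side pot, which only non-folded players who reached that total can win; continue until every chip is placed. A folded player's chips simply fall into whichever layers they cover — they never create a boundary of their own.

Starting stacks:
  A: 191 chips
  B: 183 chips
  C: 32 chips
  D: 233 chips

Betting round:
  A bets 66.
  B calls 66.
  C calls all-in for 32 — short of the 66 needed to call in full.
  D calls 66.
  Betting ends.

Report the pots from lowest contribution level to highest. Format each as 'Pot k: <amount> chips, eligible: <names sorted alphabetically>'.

Pot 1: 128 chips, eligible: A, B, C, D
Pot 2: 102 chips, eligible: A, B, D

Derivation:
Contributions: A=66, B=66, C=32, D=66
Pot levels (distinct totals of non-folded players): 32, 66
Layer 1-32: 32 each from A, B, C, D = 32*4 = 128 chips; eligible A, B, C, D
Layer 33-66: 34 each from A, B, D = 34*3 = 102 chips; eligible A, B, D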